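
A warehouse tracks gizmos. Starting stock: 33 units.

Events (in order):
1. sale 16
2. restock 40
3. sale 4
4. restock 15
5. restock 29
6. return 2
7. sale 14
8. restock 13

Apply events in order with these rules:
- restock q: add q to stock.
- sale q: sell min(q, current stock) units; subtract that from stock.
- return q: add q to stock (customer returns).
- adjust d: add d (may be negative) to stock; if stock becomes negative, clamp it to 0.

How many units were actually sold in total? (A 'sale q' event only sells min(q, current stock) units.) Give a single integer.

Processing events:
Start: stock = 33
  Event 1 (sale 16): sell min(16,33)=16. stock: 33 - 16 = 17. total_sold = 16
  Event 2 (restock 40): 17 + 40 = 57
  Event 3 (sale 4): sell min(4,57)=4. stock: 57 - 4 = 53. total_sold = 20
  Event 4 (restock 15): 53 + 15 = 68
  Event 5 (restock 29): 68 + 29 = 97
  Event 6 (return 2): 97 + 2 = 99
  Event 7 (sale 14): sell min(14,99)=14. stock: 99 - 14 = 85. total_sold = 34
  Event 8 (restock 13): 85 + 13 = 98
Final: stock = 98, total_sold = 34

Answer: 34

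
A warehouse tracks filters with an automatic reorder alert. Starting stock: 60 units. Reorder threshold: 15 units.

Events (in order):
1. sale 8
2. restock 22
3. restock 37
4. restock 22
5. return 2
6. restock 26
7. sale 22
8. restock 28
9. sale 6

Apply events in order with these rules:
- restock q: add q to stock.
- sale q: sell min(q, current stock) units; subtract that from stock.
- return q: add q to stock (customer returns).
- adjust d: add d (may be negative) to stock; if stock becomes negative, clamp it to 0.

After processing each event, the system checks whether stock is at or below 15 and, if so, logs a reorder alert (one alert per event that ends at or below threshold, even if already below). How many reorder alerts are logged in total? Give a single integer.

Processing events:
Start: stock = 60
  Event 1 (sale 8): sell min(8,60)=8. stock: 60 - 8 = 52. total_sold = 8
  Event 2 (restock 22): 52 + 22 = 74
  Event 3 (restock 37): 74 + 37 = 111
  Event 4 (restock 22): 111 + 22 = 133
  Event 5 (return 2): 133 + 2 = 135
  Event 6 (restock 26): 135 + 26 = 161
  Event 7 (sale 22): sell min(22,161)=22. stock: 161 - 22 = 139. total_sold = 30
  Event 8 (restock 28): 139 + 28 = 167
  Event 9 (sale 6): sell min(6,167)=6. stock: 167 - 6 = 161. total_sold = 36
Final: stock = 161, total_sold = 36

Checking against threshold 15:
  After event 1: stock=52 > 15
  After event 2: stock=74 > 15
  After event 3: stock=111 > 15
  After event 4: stock=133 > 15
  After event 5: stock=135 > 15
  After event 6: stock=161 > 15
  After event 7: stock=139 > 15
  After event 8: stock=167 > 15
  After event 9: stock=161 > 15
Alert events: []. Count = 0

Answer: 0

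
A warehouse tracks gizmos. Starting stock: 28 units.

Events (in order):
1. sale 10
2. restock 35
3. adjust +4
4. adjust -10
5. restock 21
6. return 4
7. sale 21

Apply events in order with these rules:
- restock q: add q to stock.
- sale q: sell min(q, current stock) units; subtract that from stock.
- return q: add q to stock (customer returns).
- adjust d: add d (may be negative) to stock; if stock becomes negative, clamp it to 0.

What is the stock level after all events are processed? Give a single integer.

Processing events:
Start: stock = 28
  Event 1 (sale 10): sell min(10,28)=10. stock: 28 - 10 = 18. total_sold = 10
  Event 2 (restock 35): 18 + 35 = 53
  Event 3 (adjust +4): 53 + 4 = 57
  Event 4 (adjust -10): 57 + -10 = 47
  Event 5 (restock 21): 47 + 21 = 68
  Event 6 (return 4): 68 + 4 = 72
  Event 7 (sale 21): sell min(21,72)=21. stock: 72 - 21 = 51. total_sold = 31
Final: stock = 51, total_sold = 31

Answer: 51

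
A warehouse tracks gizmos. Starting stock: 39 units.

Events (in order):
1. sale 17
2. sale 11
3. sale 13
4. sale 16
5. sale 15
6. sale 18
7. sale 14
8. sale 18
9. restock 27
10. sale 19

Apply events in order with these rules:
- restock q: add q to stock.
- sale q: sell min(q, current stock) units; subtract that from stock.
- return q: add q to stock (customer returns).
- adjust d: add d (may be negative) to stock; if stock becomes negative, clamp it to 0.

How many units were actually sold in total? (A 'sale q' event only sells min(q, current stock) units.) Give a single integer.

Answer: 58

Derivation:
Processing events:
Start: stock = 39
  Event 1 (sale 17): sell min(17,39)=17. stock: 39 - 17 = 22. total_sold = 17
  Event 2 (sale 11): sell min(11,22)=11. stock: 22 - 11 = 11. total_sold = 28
  Event 3 (sale 13): sell min(13,11)=11. stock: 11 - 11 = 0. total_sold = 39
  Event 4 (sale 16): sell min(16,0)=0. stock: 0 - 0 = 0. total_sold = 39
  Event 5 (sale 15): sell min(15,0)=0. stock: 0 - 0 = 0. total_sold = 39
  Event 6 (sale 18): sell min(18,0)=0. stock: 0 - 0 = 0. total_sold = 39
  Event 7 (sale 14): sell min(14,0)=0. stock: 0 - 0 = 0. total_sold = 39
  Event 8 (sale 18): sell min(18,0)=0. stock: 0 - 0 = 0. total_sold = 39
  Event 9 (restock 27): 0 + 27 = 27
  Event 10 (sale 19): sell min(19,27)=19. stock: 27 - 19 = 8. total_sold = 58
Final: stock = 8, total_sold = 58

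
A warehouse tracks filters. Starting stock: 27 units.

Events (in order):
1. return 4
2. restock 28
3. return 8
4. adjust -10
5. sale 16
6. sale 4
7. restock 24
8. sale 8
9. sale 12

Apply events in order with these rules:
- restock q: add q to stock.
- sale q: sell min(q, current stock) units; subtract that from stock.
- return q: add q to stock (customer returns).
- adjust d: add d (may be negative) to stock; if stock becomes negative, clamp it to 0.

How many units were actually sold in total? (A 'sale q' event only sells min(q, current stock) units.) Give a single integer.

Processing events:
Start: stock = 27
  Event 1 (return 4): 27 + 4 = 31
  Event 2 (restock 28): 31 + 28 = 59
  Event 3 (return 8): 59 + 8 = 67
  Event 4 (adjust -10): 67 + -10 = 57
  Event 5 (sale 16): sell min(16,57)=16. stock: 57 - 16 = 41. total_sold = 16
  Event 6 (sale 4): sell min(4,41)=4. stock: 41 - 4 = 37. total_sold = 20
  Event 7 (restock 24): 37 + 24 = 61
  Event 8 (sale 8): sell min(8,61)=8. stock: 61 - 8 = 53. total_sold = 28
  Event 9 (sale 12): sell min(12,53)=12. stock: 53 - 12 = 41. total_sold = 40
Final: stock = 41, total_sold = 40

Answer: 40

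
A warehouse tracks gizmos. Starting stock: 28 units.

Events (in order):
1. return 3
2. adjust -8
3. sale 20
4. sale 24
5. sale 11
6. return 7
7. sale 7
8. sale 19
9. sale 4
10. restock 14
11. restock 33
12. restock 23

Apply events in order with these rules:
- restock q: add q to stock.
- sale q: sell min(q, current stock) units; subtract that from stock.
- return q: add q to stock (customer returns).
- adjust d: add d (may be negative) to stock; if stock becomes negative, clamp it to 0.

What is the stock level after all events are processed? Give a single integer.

Processing events:
Start: stock = 28
  Event 1 (return 3): 28 + 3 = 31
  Event 2 (adjust -8): 31 + -8 = 23
  Event 3 (sale 20): sell min(20,23)=20. stock: 23 - 20 = 3. total_sold = 20
  Event 4 (sale 24): sell min(24,3)=3. stock: 3 - 3 = 0. total_sold = 23
  Event 5 (sale 11): sell min(11,0)=0. stock: 0 - 0 = 0. total_sold = 23
  Event 6 (return 7): 0 + 7 = 7
  Event 7 (sale 7): sell min(7,7)=7. stock: 7 - 7 = 0. total_sold = 30
  Event 8 (sale 19): sell min(19,0)=0. stock: 0 - 0 = 0. total_sold = 30
  Event 9 (sale 4): sell min(4,0)=0. stock: 0 - 0 = 0. total_sold = 30
  Event 10 (restock 14): 0 + 14 = 14
  Event 11 (restock 33): 14 + 33 = 47
  Event 12 (restock 23): 47 + 23 = 70
Final: stock = 70, total_sold = 30

Answer: 70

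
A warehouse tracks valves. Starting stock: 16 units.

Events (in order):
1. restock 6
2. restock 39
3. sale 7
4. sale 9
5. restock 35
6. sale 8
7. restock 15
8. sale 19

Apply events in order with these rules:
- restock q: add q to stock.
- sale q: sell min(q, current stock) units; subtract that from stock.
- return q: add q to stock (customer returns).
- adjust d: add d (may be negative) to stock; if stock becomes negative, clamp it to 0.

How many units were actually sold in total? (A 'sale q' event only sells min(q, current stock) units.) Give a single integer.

Processing events:
Start: stock = 16
  Event 1 (restock 6): 16 + 6 = 22
  Event 2 (restock 39): 22 + 39 = 61
  Event 3 (sale 7): sell min(7,61)=7. stock: 61 - 7 = 54. total_sold = 7
  Event 4 (sale 9): sell min(9,54)=9. stock: 54 - 9 = 45. total_sold = 16
  Event 5 (restock 35): 45 + 35 = 80
  Event 6 (sale 8): sell min(8,80)=8. stock: 80 - 8 = 72. total_sold = 24
  Event 7 (restock 15): 72 + 15 = 87
  Event 8 (sale 19): sell min(19,87)=19. stock: 87 - 19 = 68. total_sold = 43
Final: stock = 68, total_sold = 43

Answer: 43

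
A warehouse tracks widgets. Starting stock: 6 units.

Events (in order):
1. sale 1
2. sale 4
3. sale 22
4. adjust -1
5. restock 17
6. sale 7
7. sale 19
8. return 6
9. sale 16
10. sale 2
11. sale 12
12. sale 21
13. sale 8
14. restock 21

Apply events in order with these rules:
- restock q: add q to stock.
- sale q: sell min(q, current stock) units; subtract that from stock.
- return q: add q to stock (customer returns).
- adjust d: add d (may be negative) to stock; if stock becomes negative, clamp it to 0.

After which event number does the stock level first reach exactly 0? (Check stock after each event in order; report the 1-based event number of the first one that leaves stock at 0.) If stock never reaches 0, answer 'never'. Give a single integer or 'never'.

Processing events:
Start: stock = 6
  Event 1 (sale 1): sell min(1,6)=1. stock: 6 - 1 = 5. total_sold = 1
  Event 2 (sale 4): sell min(4,5)=4. stock: 5 - 4 = 1. total_sold = 5
  Event 3 (sale 22): sell min(22,1)=1. stock: 1 - 1 = 0. total_sold = 6
  Event 4 (adjust -1): 0 + -1 = 0 (clamped to 0)
  Event 5 (restock 17): 0 + 17 = 17
  Event 6 (sale 7): sell min(7,17)=7. stock: 17 - 7 = 10. total_sold = 13
  Event 7 (sale 19): sell min(19,10)=10. stock: 10 - 10 = 0. total_sold = 23
  Event 8 (return 6): 0 + 6 = 6
  Event 9 (sale 16): sell min(16,6)=6. stock: 6 - 6 = 0. total_sold = 29
  Event 10 (sale 2): sell min(2,0)=0. stock: 0 - 0 = 0. total_sold = 29
  Event 11 (sale 12): sell min(12,0)=0. stock: 0 - 0 = 0. total_sold = 29
  Event 12 (sale 21): sell min(21,0)=0. stock: 0 - 0 = 0. total_sold = 29
  Event 13 (sale 8): sell min(8,0)=0. stock: 0 - 0 = 0. total_sold = 29
  Event 14 (restock 21): 0 + 21 = 21
Final: stock = 21, total_sold = 29

First zero at event 3.

Answer: 3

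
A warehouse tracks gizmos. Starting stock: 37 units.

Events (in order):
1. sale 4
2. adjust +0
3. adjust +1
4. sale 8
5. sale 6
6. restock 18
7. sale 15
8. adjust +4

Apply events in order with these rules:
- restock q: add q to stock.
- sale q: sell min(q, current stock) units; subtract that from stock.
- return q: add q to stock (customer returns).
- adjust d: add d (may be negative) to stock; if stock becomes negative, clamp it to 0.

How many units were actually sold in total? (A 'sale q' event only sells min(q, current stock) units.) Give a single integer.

Processing events:
Start: stock = 37
  Event 1 (sale 4): sell min(4,37)=4. stock: 37 - 4 = 33. total_sold = 4
  Event 2 (adjust +0): 33 + 0 = 33
  Event 3 (adjust +1): 33 + 1 = 34
  Event 4 (sale 8): sell min(8,34)=8. stock: 34 - 8 = 26. total_sold = 12
  Event 5 (sale 6): sell min(6,26)=6. stock: 26 - 6 = 20. total_sold = 18
  Event 6 (restock 18): 20 + 18 = 38
  Event 7 (sale 15): sell min(15,38)=15. stock: 38 - 15 = 23. total_sold = 33
  Event 8 (adjust +4): 23 + 4 = 27
Final: stock = 27, total_sold = 33

Answer: 33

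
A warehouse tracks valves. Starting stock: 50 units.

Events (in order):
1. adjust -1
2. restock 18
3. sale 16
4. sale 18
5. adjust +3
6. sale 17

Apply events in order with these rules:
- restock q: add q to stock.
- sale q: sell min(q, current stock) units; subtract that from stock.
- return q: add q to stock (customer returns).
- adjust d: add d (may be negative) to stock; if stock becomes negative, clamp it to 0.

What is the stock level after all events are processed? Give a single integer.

Processing events:
Start: stock = 50
  Event 1 (adjust -1): 50 + -1 = 49
  Event 2 (restock 18): 49 + 18 = 67
  Event 3 (sale 16): sell min(16,67)=16. stock: 67 - 16 = 51. total_sold = 16
  Event 4 (sale 18): sell min(18,51)=18. stock: 51 - 18 = 33. total_sold = 34
  Event 5 (adjust +3): 33 + 3 = 36
  Event 6 (sale 17): sell min(17,36)=17. stock: 36 - 17 = 19. total_sold = 51
Final: stock = 19, total_sold = 51

Answer: 19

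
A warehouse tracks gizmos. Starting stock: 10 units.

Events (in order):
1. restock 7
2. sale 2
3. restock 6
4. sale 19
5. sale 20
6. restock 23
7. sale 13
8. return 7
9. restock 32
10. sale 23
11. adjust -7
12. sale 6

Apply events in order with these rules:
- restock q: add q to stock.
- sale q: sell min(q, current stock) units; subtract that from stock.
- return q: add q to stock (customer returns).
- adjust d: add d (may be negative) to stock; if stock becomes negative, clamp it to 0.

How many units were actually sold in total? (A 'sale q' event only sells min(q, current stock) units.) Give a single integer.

Answer: 65

Derivation:
Processing events:
Start: stock = 10
  Event 1 (restock 7): 10 + 7 = 17
  Event 2 (sale 2): sell min(2,17)=2. stock: 17 - 2 = 15. total_sold = 2
  Event 3 (restock 6): 15 + 6 = 21
  Event 4 (sale 19): sell min(19,21)=19. stock: 21 - 19 = 2. total_sold = 21
  Event 5 (sale 20): sell min(20,2)=2. stock: 2 - 2 = 0. total_sold = 23
  Event 6 (restock 23): 0 + 23 = 23
  Event 7 (sale 13): sell min(13,23)=13. stock: 23 - 13 = 10. total_sold = 36
  Event 8 (return 7): 10 + 7 = 17
  Event 9 (restock 32): 17 + 32 = 49
  Event 10 (sale 23): sell min(23,49)=23. stock: 49 - 23 = 26. total_sold = 59
  Event 11 (adjust -7): 26 + -7 = 19
  Event 12 (sale 6): sell min(6,19)=6. stock: 19 - 6 = 13. total_sold = 65
Final: stock = 13, total_sold = 65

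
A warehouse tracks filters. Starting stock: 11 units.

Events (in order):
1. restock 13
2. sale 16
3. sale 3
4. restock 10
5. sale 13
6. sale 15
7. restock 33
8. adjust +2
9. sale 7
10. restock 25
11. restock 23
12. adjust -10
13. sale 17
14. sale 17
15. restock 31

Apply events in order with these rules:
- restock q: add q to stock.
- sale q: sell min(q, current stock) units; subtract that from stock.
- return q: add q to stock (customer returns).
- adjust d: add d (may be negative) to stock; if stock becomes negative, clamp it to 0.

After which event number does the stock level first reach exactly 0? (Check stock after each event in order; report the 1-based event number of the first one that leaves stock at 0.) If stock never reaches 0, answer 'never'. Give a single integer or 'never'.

Answer: 6

Derivation:
Processing events:
Start: stock = 11
  Event 1 (restock 13): 11 + 13 = 24
  Event 2 (sale 16): sell min(16,24)=16. stock: 24 - 16 = 8. total_sold = 16
  Event 3 (sale 3): sell min(3,8)=3. stock: 8 - 3 = 5. total_sold = 19
  Event 4 (restock 10): 5 + 10 = 15
  Event 5 (sale 13): sell min(13,15)=13. stock: 15 - 13 = 2. total_sold = 32
  Event 6 (sale 15): sell min(15,2)=2. stock: 2 - 2 = 0. total_sold = 34
  Event 7 (restock 33): 0 + 33 = 33
  Event 8 (adjust +2): 33 + 2 = 35
  Event 9 (sale 7): sell min(7,35)=7. stock: 35 - 7 = 28. total_sold = 41
  Event 10 (restock 25): 28 + 25 = 53
  Event 11 (restock 23): 53 + 23 = 76
  Event 12 (adjust -10): 76 + -10 = 66
  Event 13 (sale 17): sell min(17,66)=17. stock: 66 - 17 = 49. total_sold = 58
  Event 14 (sale 17): sell min(17,49)=17. stock: 49 - 17 = 32. total_sold = 75
  Event 15 (restock 31): 32 + 31 = 63
Final: stock = 63, total_sold = 75

First zero at event 6.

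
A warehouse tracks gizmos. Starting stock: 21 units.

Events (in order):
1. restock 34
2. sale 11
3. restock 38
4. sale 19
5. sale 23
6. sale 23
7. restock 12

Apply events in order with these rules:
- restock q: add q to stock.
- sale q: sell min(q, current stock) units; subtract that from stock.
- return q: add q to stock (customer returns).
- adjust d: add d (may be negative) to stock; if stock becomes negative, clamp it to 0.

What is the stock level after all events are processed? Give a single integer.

Answer: 29

Derivation:
Processing events:
Start: stock = 21
  Event 1 (restock 34): 21 + 34 = 55
  Event 2 (sale 11): sell min(11,55)=11. stock: 55 - 11 = 44. total_sold = 11
  Event 3 (restock 38): 44 + 38 = 82
  Event 4 (sale 19): sell min(19,82)=19. stock: 82 - 19 = 63. total_sold = 30
  Event 5 (sale 23): sell min(23,63)=23. stock: 63 - 23 = 40. total_sold = 53
  Event 6 (sale 23): sell min(23,40)=23. stock: 40 - 23 = 17. total_sold = 76
  Event 7 (restock 12): 17 + 12 = 29
Final: stock = 29, total_sold = 76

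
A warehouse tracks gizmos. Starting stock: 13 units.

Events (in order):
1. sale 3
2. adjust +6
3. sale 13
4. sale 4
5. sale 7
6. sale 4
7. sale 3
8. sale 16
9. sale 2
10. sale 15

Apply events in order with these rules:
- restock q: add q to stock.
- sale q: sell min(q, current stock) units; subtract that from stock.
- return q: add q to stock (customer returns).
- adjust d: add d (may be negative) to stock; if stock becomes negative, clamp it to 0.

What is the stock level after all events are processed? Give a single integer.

Processing events:
Start: stock = 13
  Event 1 (sale 3): sell min(3,13)=3. stock: 13 - 3 = 10. total_sold = 3
  Event 2 (adjust +6): 10 + 6 = 16
  Event 3 (sale 13): sell min(13,16)=13. stock: 16 - 13 = 3. total_sold = 16
  Event 4 (sale 4): sell min(4,3)=3. stock: 3 - 3 = 0. total_sold = 19
  Event 5 (sale 7): sell min(7,0)=0. stock: 0 - 0 = 0. total_sold = 19
  Event 6 (sale 4): sell min(4,0)=0. stock: 0 - 0 = 0. total_sold = 19
  Event 7 (sale 3): sell min(3,0)=0. stock: 0 - 0 = 0. total_sold = 19
  Event 8 (sale 16): sell min(16,0)=0. stock: 0 - 0 = 0. total_sold = 19
  Event 9 (sale 2): sell min(2,0)=0. stock: 0 - 0 = 0. total_sold = 19
  Event 10 (sale 15): sell min(15,0)=0. stock: 0 - 0 = 0. total_sold = 19
Final: stock = 0, total_sold = 19

Answer: 0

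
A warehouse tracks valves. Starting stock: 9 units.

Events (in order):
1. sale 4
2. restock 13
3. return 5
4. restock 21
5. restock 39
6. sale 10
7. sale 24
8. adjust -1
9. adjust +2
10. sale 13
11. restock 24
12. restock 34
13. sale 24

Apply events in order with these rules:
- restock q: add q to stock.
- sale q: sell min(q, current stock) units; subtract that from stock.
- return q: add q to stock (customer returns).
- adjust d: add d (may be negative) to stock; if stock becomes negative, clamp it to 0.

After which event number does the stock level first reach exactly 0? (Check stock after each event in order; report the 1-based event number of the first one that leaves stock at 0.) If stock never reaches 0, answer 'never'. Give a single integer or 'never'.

Answer: never

Derivation:
Processing events:
Start: stock = 9
  Event 1 (sale 4): sell min(4,9)=4. stock: 9 - 4 = 5. total_sold = 4
  Event 2 (restock 13): 5 + 13 = 18
  Event 3 (return 5): 18 + 5 = 23
  Event 4 (restock 21): 23 + 21 = 44
  Event 5 (restock 39): 44 + 39 = 83
  Event 6 (sale 10): sell min(10,83)=10. stock: 83 - 10 = 73. total_sold = 14
  Event 7 (sale 24): sell min(24,73)=24. stock: 73 - 24 = 49. total_sold = 38
  Event 8 (adjust -1): 49 + -1 = 48
  Event 9 (adjust +2): 48 + 2 = 50
  Event 10 (sale 13): sell min(13,50)=13. stock: 50 - 13 = 37. total_sold = 51
  Event 11 (restock 24): 37 + 24 = 61
  Event 12 (restock 34): 61 + 34 = 95
  Event 13 (sale 24): sell min(24,95)=24. stock: 95 - 24 = 71. total_sold = 75
Final: stock = 71, total_sold = 75

Stock never reaches 0.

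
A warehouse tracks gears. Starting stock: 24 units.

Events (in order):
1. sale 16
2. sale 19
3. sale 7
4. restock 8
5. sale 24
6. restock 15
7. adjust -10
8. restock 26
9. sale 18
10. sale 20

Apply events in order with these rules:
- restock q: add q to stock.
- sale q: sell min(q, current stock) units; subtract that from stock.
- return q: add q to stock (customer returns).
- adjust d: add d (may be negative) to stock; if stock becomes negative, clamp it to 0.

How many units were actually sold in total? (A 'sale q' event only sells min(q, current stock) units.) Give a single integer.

Answer: 63

Derivation:
Processing events:
Start: stock = 24
  Event 1 (sale 16): sell min(16,24)=16. stock: 24 - 16 = 8. total_sold = 16
  Event 2 (sale 19): sell min(19,8)=8. stock: 8 - 8 = 0. total_sold = 24
  Event 3 (sale 7): sell min(7,0)=0. stock: 0 - 0 = 0. total_sold = 24
  Event 4 (restock 8): 0 + 8 = 8
  Event 5 (sale 24): sell min(24,8)=8. stock: 8 - 8 = 0. total_sold = 32
  Event 6 (restock 15): 0 + 15 = 15
  Event 7 (adjust -10): 15 + -10 = 5
  Event 8 (restock 26): 5 + 26 = 31
  Event 9 (sale 18): sell min(18,31)=18. stock: 31 - 18 = 13. total_sold = 50
  Event 10 (sale 20): sell min(20,13)=13. stock: 13 - 13 = 0. total_sold = 63
Final: stock = 0, total_sold = 63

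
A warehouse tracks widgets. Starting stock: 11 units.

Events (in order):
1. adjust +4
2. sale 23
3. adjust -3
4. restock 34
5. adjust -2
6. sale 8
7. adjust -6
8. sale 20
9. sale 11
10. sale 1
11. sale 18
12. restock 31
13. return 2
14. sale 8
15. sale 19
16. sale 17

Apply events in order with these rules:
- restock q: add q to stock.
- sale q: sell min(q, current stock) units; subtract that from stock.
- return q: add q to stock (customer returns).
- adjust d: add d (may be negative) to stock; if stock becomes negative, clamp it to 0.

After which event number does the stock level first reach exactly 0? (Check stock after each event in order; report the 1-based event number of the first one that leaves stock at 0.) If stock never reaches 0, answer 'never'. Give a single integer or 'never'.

Processing events:
Start: stock = 11
  Event 1 (adjust +4): 11 + 4 = 15
  Event 2 (sale 23): sell min(23,15)=15. stock: 15 - 15 = 0. total_sold = 15
  Event 3 (adjust -3): 0 + -3 = 0 (clamped to 0)
  Event 4 (restock 34): 0 + 34 = 34
  Event 5 (adjust -2): 34 + -2 = 32
  Event 6 (sale 8): sell min(8,32)=8. stock: 32 - 8 = 24. total_sold = 23
  Event 7 (adjust -6): 24 + -6 = 18
  Event 8 (sale 20): sell min(20,18)=18. stock: 18 - 18 = 0. total_sold = 41
  Event 9 (sale 11): sell min(11,0)=0. stock: 0 - 0 = 0. total_sold = 41
  Event 10 (sale 1): sell min(1,0)=0. stock: 0 - 0 = 0. total_sold = 41
  Event 11 (sale 18): sell min(18,0)=0. stock: 0 - 0 = 0. total_sold = 41
  Event 12 (restock 31): 0 + 31 = 31
  Event 13 (return 2): 31 + 2 = 33
  Event 14 (sale 8): sell min(8,33)=8. stock: 33 - 8 = 25. total_sold = 49
  Event 15 (sale 19): sell min(19,25)=19. stock: 25 - 19 = 6. total_sold = 68
  Event 16 (sale 17): sell min(17,6)=6. stock: 6 - 6 = 0. total_sold = 74
Final: stock = 0, total_sold = 74

First zero at event 2.

Answer: 2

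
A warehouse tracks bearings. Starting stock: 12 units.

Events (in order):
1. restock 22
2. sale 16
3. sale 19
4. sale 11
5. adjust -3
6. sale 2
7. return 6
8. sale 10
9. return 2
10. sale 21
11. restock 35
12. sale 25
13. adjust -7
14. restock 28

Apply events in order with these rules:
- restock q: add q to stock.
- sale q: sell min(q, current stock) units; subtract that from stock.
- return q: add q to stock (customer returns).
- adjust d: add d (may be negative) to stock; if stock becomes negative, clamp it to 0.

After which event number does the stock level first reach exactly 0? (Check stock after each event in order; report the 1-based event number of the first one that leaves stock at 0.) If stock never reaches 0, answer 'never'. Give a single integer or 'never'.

Processing events:
Start: stock = 12
  Event 1 (restock 22): 12 + 22 = 34
  Event 2 (sale 16): sell min(16,34)=16. stock: 34 - 16 = 18. total_sold = 16
  Event 3 (sale 19): sell min(19,18)=18. stock: 18 - 18 = 0. total_sold = 34
  Event 4 (sale 11): sell min(11,0)=0. stock: 0 - 0 = 0. total_sold = 34
  Event 5 (adjust -3): 0 + -3 = 0 (clamped to 0)
  Event 6 (sale 2): sell min(2,0)=0. stock: 0 - 0 = 0. total_sold = 34
  Event 7 (return 6): 0 + 6 = 6
  Event 8 (sale 10): sell min(10,6)=6. stock: 6 - 6 = 0. total_sold = 40
  Event 9 (return 2): 0 + 2 = 2
  Event 10 (sale 21): sell min(21,2)=2. stock: 2 - 2 = 0. total_sold = 42
  Event 11 (restock 35): 0 + 35 = 35
  Event 12 (sale 25): sell min(25,35)=25. stock: 35 - 25 = 10. total_sold = 67
  Event 13 (adjust -7): 10 + -7 = 3
  Event 14 (restock 28): 3 + 28 = 31
Final: stock = 31, total_sold = 67

First zero at event 3.

Answer: 3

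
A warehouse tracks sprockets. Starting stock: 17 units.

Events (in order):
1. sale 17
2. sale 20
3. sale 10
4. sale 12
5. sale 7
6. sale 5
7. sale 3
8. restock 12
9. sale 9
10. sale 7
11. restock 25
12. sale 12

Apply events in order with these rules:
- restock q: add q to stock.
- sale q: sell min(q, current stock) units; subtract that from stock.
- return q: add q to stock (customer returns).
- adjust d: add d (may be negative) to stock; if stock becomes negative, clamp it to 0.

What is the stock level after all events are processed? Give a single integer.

Processing events:
Start: stock = 17
  Event 1 (sale 17): sell min(17,17)=17. stock: 17 - 17 = 0. total_sold = 17
  Event 2 (sale 20): sell min(20,0)=0. stock: 0 - 0 = 0. total_sold = 17
  Event 3 (sale 10): sell min(10,0)=0. stock: 0 - 0 = 0. total_sold = 17
  Event 4 (sale 12): sell min(12,0)=0. stock: 0 - 0 = 0. total_sold = 17
  Event 5 (sale 7): sell min(7,0)=0. stock: 0 - 0 = 0. total_sold = 17
  Event 6 (sale 5): sell min(5,0)=0. stock: 0 - 0 = 0. total_sold = 17
  Event 7 (sale 3): sell min(3,0)=0. stock: 0 - 0 = 0. total_sold = 17
  Event 8 (restock 12): 0 + 12 = 12
  Event 9 (sale 9): sell min(9,12)=9. stock: 12 - 9 = 3. total_sold = 26
  Event 10 (sale 7): sell min(7,3)=3. stock: 3 - 3 = 0. total_sold = 29
  Event 11 (restock 25): 0 + 25 = 25
  Event 12 (sale 12): sell min(12,25)=12. stock: 25 - 12 = 13. total_sold = 41
Final: stock = 13, total_sold = 41

Answer: 13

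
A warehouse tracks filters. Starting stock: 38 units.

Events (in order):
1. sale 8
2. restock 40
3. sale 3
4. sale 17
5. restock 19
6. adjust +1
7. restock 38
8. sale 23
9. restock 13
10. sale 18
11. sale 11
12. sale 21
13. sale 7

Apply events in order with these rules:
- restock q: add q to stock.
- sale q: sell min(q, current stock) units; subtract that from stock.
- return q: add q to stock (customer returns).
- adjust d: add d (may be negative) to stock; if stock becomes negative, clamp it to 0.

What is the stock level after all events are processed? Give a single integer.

Processing events:
Start: stock = 38
  Event 1 (sale 8): sell min(8,38)=8. stock: 38 - 8 = 30. total_sold = 8
  Event 2 (restock 40): 30 + 40 = 70
  Event 3 (sale 3): sell min(3,70)=3. stock: 70 - 3 = 67. total_sold = 11
  Event 4 (sale 17): sell min(17,67)=17. stock: 67 - 17 = 50. total_sold = 28
  Event 5 (restock 19): 50 + 19 = 69
  Event 6 (adjust +1): 69 + 1 = 70
  Event 7 (restock 38): 70 + 38 = 108
  Event 8 (sale 23): sell min(23,108)=23. stock: 108 - 23 = 85. total_sold = 51
  Event 9 (restock 13): 85 + 13 = 98
  Event 10 (sale 18): sell min(18,98)=18. stock: 98 - 18 = 80. total_sold = 69
  Event 11 (sale 11): sell min(11,80)=11. stock: 80 - 11 = 69. total_sold = 80
  Event 12 (sale 21): sell min(21,69)=21. stock: 69 - 21 = 48. total_sold = 101
  Event 13 (sale 7): sell min(7,48)=7. stock: 48 - 7 = 41. total_sold = 108
Final: stock = 41, total_sold = 108

Answer: 41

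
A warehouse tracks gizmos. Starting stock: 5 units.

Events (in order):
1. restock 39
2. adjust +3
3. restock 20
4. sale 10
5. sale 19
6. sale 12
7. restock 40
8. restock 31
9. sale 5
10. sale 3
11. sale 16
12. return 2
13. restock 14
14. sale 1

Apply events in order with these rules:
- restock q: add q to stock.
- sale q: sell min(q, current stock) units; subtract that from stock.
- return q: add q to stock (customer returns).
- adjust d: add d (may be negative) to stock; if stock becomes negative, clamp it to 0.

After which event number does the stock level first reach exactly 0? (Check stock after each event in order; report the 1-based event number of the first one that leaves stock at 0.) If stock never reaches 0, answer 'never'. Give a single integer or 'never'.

Processing events:
Start: stock = 5
  Event 1 (restock 39): 5 + 39 = 44
  Event 2 (adjust +3): 44 + 3 = 47
  Event 3 (restock 20): 47 + 20 = 67
  Event 4 (sale 10): sell min(10,67)=10. stock: 67 - 10 = 57. total_sold = 10
  Event 5 (sale 19): sell min(19,57)=19. stock: 57 - 19 = 38. total_sold = 29
  Event 6 (sale 12): sell min(12,38)=12. stock: 38 - 12 = 26. total_sold = 41
  Event 7 (restock 40): 26 + 40 = 66
  Event 8 (restock 31): 66 + 31 = 97
  Event 9 (sale 5): sell min(5,97)=5. stock: 97 - 5 = 92. total_sold = 46
  Event 10 (sale 3): sell min(3,92)=3. stock: 92 - 3 = 89. total_sold = 49
  Event 11 (sale 16): sell min(16,89)=16. stock: 89 - 16 = 73. total_sold = 65
  Event 12 (return 2): 73 + 2 = 75
  Event 13 (restock 14): 75 + 14 = 89
  Event 14 (sale 1): sell min(1,89)=1. stock: 89 - 1 = 88. total_sold = 66
Final: stock = 88, total_sold = 66

Stock never reaches 0.

Answer: never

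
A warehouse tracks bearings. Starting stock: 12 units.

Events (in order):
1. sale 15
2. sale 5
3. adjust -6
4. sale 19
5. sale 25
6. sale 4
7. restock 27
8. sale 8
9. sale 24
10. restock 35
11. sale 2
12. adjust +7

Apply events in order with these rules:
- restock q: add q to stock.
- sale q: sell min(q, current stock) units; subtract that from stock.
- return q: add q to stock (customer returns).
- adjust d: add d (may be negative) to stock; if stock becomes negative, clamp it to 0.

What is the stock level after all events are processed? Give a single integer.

Processing events:
Start: stock = 12
  Event 1 (sale 15): sell min(15,12)=12. stock: 12 - 12 = 0. total_sold = 12
  Event 2 (sale 5): sell min(5,0)=0. stock: 0 - 0 = 0. total_sold = 12
  Event 3 (adjust -6): 0 + -6 = 0 (clamped to 0)
  Event 4 (sale 19): sell min(19,0)=0. stock: 0 - 0 = 0. total_sold = 12
  Event 5 (sale 25): sell min(25,0)=0. stock: 0 - 0 = 0. total_sold = 12
  Event 6 (sale 4): sell min(4,0)=0. stock: 0 - 0 = 0. total_sold = 12
  Event 7 (restock 27): 0 + 27 = 27
  Event 8 (sale 8): sell min(8,27)=8. stock: 27 - 8 = 19. total_sold = 20
  Event 9 (sale 24): sell min(24,19)=19. stock: 19 - 19 = 0. total_sold = 39
  Event 10 (restock 35): 0 + 35 = 35
  Event 11 (sale 2): sell min(2,35)=2. stock: 35 - 2 = 33. total_sold = 41
  Event 12 (adjust +7): 33 + 7 = 40
Final: stock = 40, total_sold = 41

Answer: 40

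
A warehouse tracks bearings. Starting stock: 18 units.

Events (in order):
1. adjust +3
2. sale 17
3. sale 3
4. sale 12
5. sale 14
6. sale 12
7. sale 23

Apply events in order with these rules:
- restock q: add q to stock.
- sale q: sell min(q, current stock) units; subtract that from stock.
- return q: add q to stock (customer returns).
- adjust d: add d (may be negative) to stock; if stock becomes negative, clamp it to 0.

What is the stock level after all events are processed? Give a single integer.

Answer: 0

Derivation:
Processing events:
Start: stock = 18
  Event 1 (adjust +3): 18 + 3 = 21
  Event 2 (sale 17): sell min(17,21)=17. stock: 21 - 17 = 4. total_sold = 17
  Event 3 (sale 3): sell min(3,4)=3. stock: 4 - 3 = 1. total_sold = 20
  Event 4 (sale 12): sell min(12,1)=1. stock: 1 - 1 = 0. total_sold = 21
  Event 5 (sale 14): sell min(14,0)=0. stock: 0 - 0 = 0. total_sold = 21
  Event 6 (sale 12): sell min(12,0)=0. stock: 0 - 0 = 0. total_sold = 21
  Event 7 (sale 23): sell min(23,0)=0. stock: 0 - 0 = 0. total_sold = 21
Final: stock = 0, total_sold = 21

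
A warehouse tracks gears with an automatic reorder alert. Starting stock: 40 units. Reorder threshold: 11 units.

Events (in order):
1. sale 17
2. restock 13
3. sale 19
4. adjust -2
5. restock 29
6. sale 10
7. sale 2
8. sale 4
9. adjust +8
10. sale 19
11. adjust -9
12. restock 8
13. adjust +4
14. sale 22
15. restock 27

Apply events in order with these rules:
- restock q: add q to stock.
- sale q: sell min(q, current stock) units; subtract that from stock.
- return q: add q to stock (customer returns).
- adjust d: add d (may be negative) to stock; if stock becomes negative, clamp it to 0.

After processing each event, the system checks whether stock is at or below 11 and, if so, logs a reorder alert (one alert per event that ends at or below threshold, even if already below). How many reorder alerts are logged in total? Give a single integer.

Processing events:
Start: stock = 40
  Event 1 (sale 17): sell min(17,40)=17. stock: 40 - 17 = 23. total_sold = 17
  Event 2 (restock 13): 23 + 13 = 36
  Event 3 (sale 19): sell min(19,36)=19. stock: 36 - 19 = 17. total_sold = 36
  Event 4 (adjust -2): 17 + -2 = 15
  Event 5 (restock 29): 15 + 29 = 44
  Event 6 (sale 10): sell min(10,44)=10. stock: 44 - 10 = 34. total_sold = 46
  Event 7 (sale 2): sell min(2,34)=2. stock: 34 - 2 = 32. total_sold = 48
  Event 8 (sale 4): sell min(4,32)=4. stock: 32 - 4 = 28. total_sold = 52
  Event 9 (adjust +8): 28 + 8 = 36
  Event 10 (sale 19): sell min(19,36)=19. stock: 36 - 19 = 17. total_sold = 71
  Event 11 (adjust -9): 17 + -9 = 8
  Event 12 (restock 8): 8 + 8 = 16
  Event 13 (adjust +4): 16 + 4 = 20
  Event 14 (sale 22): sell min(22,20)=20. stock: 20 - 20 = 0. total_sold = 91
  Event 15 (restock 27): 0 + 27 = 27
Final: stock = 27, total_sold = 91

Checking against threshold 11:
  After event 1: stock=23 > 11
  After event 2: stock=36 > 11
  After event 3: stock=17 > 11
  After event 4: stock=15 > 11
  After event 5: stock=44 > 11
  After event 6: stock=34 > 11
  After event 7: stock=32 > 11
  After event 8: stock=28 > 11
  After event 9: stock=36 > 11
  After event 10: stock=17 > 11
  After event 11: stock=8 <= 11 -> ALERT
  After event 12: stock=16 > 11
  After event 13: stock=20 > 11
  After event 14: stock=0 <= 11 -> ALERT
  After event 15: stock=27 > 11
Alert events: [11, 14]. Count = 2

Answer: 2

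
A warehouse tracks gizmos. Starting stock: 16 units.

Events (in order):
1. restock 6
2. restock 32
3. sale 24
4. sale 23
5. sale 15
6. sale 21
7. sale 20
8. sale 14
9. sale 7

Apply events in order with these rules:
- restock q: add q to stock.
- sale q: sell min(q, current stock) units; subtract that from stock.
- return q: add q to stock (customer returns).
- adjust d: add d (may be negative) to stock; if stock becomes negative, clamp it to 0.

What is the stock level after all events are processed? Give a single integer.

Answer: 0

Derivation:
Processing events:
Start: stock = 16
  Event 1 (restock 6): 16 + 6 = 22
  Event 2 (restock 32): 22 + 32 = 54
  Event 3 (sale 24): sell min(24,54)=24. stock: 54 - 24 = 30. total_sold = 24
  Event 4 (sale 23): sell min(23,30)=23. stock: 30 - 23 = 7. total_sold = 47
  Event 5 (sale 15): sell min(15,7)=7. stock: 7 - 7 = 0. total_sold = 54
  Event 6 (sale 21): sell min(21,0)=0. stock: 0 - 0 = 0. total_sold = 54
  Event 7 (sale 20): sell min(20,0)=0. stock: 0 - 0 = 0. total_sold = 54
  Event 8 (sale 14): sell min(14,0)=0. stock: 0 - 0 = 0. total_sold = 54
  Event 9 (sale 7): sell min(7,0)=0. stock: 0 - 0 = 0. total_sold = 54
Final: stock = 0, total_sold = 54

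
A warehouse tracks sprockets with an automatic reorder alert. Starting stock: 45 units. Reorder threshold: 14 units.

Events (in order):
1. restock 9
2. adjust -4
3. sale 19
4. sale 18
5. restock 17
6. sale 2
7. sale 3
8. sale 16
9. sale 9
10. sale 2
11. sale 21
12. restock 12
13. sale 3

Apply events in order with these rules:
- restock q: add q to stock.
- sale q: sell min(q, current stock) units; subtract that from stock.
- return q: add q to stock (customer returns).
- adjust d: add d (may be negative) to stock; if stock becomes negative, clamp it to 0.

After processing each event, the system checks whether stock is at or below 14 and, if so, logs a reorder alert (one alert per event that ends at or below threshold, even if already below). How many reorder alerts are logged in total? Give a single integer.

Answer: 7

Derivation:
Processing events:
Start: stock = 45
  Event 1 (restock 9): 45 + 9 = 54
  Event 2 (adjust -4): 54 + -4 = 50
  Event 3 (sale 19): sell min(19,50)=19. stock: 50 - 19 = 31. total_sold = 19
  Event 4 (sale 18): sell min(18,31)=18. stock: 31 - 18 = 13. total_sold = 37
  Event 5 (restock 17): 13 + 17 = 30
  Event 6 (sale 2): sell min(2,30)=2. stock: 30 - 2 = 28. total_sold = 39
  Event 7 (sale 3): sell min(3,28)=3. stock: 28 - 3 = 25. total_sold = 42
  Event 8 (sale 16): sell min(16,25)=16. stock: 25 - 16 = 9. total_sold = 58
  Event 9 (sale 9): sell min(9,9)=9. stock: 9 - 9 = 0. total_sold = 67
  Event 10 (sale 2): sell min(2,0)=0. stock: 0 - 0 = 0. total_sold = 67
  Event 11 (sale 21): sell min(21,0)=0. stock: 0 - 0 = 0. total_sold = 67
  Event 12 (restock 12): 0 + 12 = 12
  Event 13 (sale 3): sell min(3,12)=3. stock: 12 - 3 = 9. total_sold = 70
Final: stock = 9, total_sold = 70

Checking against threshold 14:
  After event 1: stock=54 > 14
  After event 2: stock=50 > 14
  After event 3: stock=31 > 14
  After event 4: stock=13 <= 14 -> ALERT
  After event 5: stock=30 > 14
  After event 6: stock=28 > 14
  After event 7: stock=25 > 14
  After event 8: stock=9 <= 14 -> ALERT
  After event 9: stock=0 <= 14 -> ALERT
  After event 10: stock=0 <= 14 -> ALERT
  After event 11: stock=0 <= 14 -> ALERT
  After event 12: stock=12 <= 14 -> ALERT
  After event 13: stock=9 <= 14 -> ALERT
Alert events: [4, 8, 9, 10, 11, 12, 13]. Count = 7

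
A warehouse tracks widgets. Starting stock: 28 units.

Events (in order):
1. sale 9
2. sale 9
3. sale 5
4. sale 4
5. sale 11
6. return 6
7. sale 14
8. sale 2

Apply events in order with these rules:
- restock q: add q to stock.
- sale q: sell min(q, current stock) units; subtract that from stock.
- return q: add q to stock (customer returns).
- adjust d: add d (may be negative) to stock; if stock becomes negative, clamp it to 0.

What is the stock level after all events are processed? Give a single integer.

Answer: 0

Derivation:
Processing events:
Start: stock = 28
  Event 1 (sale 9): sell min(9,28)=9. stock: 28 - 9 = 19. total_sold = 9
  Event 2 (sale 9): sell min(9,19)=9. stock: 19 - 9 = 10. total_sold = 18
  Event 3 (sale 5): sell min(5,10)=5. stock: 10 - 5 = 5. total_sold = 23
  Event 4 (sale 4): sell min(4,5)=4. stock: 5 - 4 = 1. total_sold = 27
  Event 5 (sale 11): sell min(11,1)=1. stock: 1 - 1 = 0. total_sold = 28
  Event 6 (return 6): 0 + 6 = 6
  Event 7 (sale 14): sell min(14,6)=6. stock: 6 - 6 = 0. total_sold = 34
  Event 8 (sale 2): sell min(2,0)=0. stock: 0 - 0 = 0. total_sold = 34
Final: stock = 0, total_sold = 34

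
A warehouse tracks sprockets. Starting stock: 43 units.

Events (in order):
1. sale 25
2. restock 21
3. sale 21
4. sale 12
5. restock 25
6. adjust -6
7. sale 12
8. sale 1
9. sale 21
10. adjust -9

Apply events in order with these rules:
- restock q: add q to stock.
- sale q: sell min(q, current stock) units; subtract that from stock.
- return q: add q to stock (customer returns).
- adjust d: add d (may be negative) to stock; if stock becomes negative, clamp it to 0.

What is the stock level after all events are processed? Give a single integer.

Processing events:
Start: stock = 43
  Event 1 (sale 25): sell min(25,43)=25. stock: 43 - 25 = 18. total_sold = 25
  Event 2 (restock 21): 18 + 21 = 39
  Event 3 (sale 21): sell min(21,39)=21. stock: 39 - 21 = 18. total_sold = 46
  Event 4 (sale 12): sell min(12,18)=12. stock: 18 - 12 = 6. total_sold = 58
  Event 5 (restock 25): 6 + 25 = 31
  Event 6 (adjust -6): 31 + -6 = 25
  Event 7 (sale 12): sell min(12,25)=12. stock: 25 - 12 = 13. total_sold = 70
  Event 8 (sale 1): sell min(1,13)=1. stock: 13 - 1 = 12. total_sold = 71
  Event 9 (sale 21): sell min(21,12)=12. stock: 12 - 12 = 0. total_sold = 83
  Event 10 (adjust -9): 0 + -9 = 0 (clamped to 0)
Final: stock = 0, total_sold = 83

Answer: 0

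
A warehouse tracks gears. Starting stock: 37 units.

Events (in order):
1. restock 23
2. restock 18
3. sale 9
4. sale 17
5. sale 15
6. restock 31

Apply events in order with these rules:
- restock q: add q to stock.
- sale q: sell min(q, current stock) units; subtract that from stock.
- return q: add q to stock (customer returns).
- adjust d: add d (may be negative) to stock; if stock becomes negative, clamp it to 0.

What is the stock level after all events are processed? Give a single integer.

Processing events:
Start: stock = 37
  Event 1 (restock 23): 37 + 23 = 60
  Event 2 (restock 18): 60 + 18 = 78
  Event 3 (sale 9): sell min(9,78)=9. stock: 78 - 9 = 69. total_sold = 9
  Event 4 (sale 17): sell min(17,69)=17. stock: 69 - 17 = 52. total_sold = 26
  Event 5 (sale 15): sell min(15,52)=15. stock: 52 - 15 = 37. total_sold = 41
  Event 6 (restock 31): 37 + 31 = 68
Final: stock = 68, total_sold = 41

Answer: 68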